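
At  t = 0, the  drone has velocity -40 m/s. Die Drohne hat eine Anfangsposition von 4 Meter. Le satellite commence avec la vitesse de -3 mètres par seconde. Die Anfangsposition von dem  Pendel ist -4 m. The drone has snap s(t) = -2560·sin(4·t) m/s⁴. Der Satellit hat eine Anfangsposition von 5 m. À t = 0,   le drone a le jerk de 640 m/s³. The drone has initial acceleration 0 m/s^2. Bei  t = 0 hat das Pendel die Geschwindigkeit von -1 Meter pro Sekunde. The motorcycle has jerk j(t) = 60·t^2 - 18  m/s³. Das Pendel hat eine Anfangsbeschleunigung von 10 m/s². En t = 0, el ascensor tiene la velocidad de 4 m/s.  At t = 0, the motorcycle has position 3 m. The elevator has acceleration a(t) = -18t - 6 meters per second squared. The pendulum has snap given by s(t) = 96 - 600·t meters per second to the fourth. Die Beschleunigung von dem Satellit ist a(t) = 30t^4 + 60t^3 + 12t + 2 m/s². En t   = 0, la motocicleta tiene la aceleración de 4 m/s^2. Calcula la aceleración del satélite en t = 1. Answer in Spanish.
Tenemos la aceleración a(t) = 30·t^4 + 60·t^3 + 12·t + 2. Sustituyendo t = 1: a(1) = 104.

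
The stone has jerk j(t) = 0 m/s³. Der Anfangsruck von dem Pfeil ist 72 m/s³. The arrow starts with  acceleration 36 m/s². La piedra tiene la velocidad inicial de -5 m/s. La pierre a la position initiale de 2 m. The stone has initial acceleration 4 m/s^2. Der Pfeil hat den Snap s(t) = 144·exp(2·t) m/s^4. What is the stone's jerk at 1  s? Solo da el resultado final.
At t = 1, j = 0.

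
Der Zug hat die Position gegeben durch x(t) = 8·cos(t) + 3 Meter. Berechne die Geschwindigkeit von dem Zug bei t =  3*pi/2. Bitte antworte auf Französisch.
En partant de la position x(t) = 8·cos(t) + 3, nous prenons 1 dérivée. En dérivant la position, nous obtenons la vitesse: v(t) = -8·sin(t). De l'équation de la vitesse v(t) = -8·sin(t), nous substituons t = 3*pi/2 pour obtenir v = 8.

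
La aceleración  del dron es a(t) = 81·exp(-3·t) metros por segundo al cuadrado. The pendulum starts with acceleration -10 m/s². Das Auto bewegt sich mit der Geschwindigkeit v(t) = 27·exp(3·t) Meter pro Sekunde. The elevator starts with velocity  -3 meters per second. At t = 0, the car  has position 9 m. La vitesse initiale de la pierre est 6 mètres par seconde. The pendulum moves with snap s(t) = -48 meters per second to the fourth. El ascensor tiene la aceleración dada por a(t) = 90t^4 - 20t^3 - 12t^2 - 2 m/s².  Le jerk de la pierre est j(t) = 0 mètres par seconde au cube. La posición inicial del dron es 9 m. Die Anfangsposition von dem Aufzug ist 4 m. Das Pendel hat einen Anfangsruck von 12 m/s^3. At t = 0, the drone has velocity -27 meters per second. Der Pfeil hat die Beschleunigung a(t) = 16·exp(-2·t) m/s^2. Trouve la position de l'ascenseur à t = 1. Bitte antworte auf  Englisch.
We need to integrate our acceleration equation a(t) = 90·t^4 - 20·t^3 - 12·t^2 - 2 2 times. The integral of acceleration, with v(0) = -3, gives velocity: v(t) = 18·t^5 - 5·t^4 - 4·t^3 - 2·t - 3. Taking ∫v(t)dt and applying x(0) = 4, we find x(t) = 3·t^6 - t^5 - t^4 - t^2 - 3·t + 4. From the given position equation x(t) = 3·t^6 - t^5 - t^4 - t^2 - 3·t + 4, we substitute t = 1 to get x = 1.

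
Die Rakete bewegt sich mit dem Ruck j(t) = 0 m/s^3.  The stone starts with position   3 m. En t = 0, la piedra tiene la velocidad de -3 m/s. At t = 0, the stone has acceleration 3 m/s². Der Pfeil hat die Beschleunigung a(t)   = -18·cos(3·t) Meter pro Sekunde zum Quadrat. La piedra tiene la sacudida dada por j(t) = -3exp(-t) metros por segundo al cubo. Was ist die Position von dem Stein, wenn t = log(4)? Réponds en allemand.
Ausgehend von dem Ruck j(t) = -3·exp(-t), nehmen wir 3 Integrale. Mit ∫j(t)dt und Anwendung von a(0) = 3, finden wir a(t) = 3·exp(-t). Mit ∫a(t)dt und Anwendung von v(0) = -3, finden wir v(t) = -3·exp(-t). Durch Integration von der Geschwindigkeit und Verwendung der Anfangsbedingung x(0) = 3, erhalten wir x(t) = 3·exp(-t). Aus der Gleichung für die Position x(t) = 3·exp(-t), setzen wir t = log(4) ein und erhalten x = 3/4.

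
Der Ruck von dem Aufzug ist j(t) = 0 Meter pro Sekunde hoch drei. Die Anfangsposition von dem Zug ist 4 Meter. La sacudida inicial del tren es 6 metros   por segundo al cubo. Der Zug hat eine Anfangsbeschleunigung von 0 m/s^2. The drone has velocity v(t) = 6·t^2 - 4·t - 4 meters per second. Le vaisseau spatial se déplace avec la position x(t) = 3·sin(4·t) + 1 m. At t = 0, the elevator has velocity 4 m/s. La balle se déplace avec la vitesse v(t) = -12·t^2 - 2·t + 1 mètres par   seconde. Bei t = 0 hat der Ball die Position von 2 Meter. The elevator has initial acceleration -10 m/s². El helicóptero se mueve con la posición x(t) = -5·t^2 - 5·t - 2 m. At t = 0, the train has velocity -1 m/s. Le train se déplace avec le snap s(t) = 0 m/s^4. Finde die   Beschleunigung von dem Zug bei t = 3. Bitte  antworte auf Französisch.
Nous devons trouver l'intégrale de notre équation du snap s(t) = 0 2 fois. L'intégrale du snap, avec j(0) = 6, donne le jerk: j(t) = 6. En intégrant le jerk et en utilisant la condition initiale a(0) = 0, nous obtenons a(t) = 6·t. De l'équation de l'accélération a(t) = 6·t, nous substituons t = 3 pour obtenir a = 18.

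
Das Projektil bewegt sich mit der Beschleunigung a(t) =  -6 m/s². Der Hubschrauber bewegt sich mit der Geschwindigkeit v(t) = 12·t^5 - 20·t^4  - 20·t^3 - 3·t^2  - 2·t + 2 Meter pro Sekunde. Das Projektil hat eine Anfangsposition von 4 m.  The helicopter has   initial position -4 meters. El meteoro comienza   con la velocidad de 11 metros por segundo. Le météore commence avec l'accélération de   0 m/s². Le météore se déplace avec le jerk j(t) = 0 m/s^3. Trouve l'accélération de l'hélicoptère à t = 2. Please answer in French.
En partant de la vitesse v(t) = 12·t^5 - 20·t^4 - 20·t^3 - 3·t^2 - 2·t + 2, nous prenons 1 dérivée. En prenant d/dt de v(t), nous trouvons a(t) = 60·t^4 - 80·t^3 - 60·t^2 - 6·t - 2. Nous avons l'accélération a(t) = 60·t^4 - 80·t^3 - 60·t^2 - 6·t - 2. En substituant t = 2: a(2) = 66.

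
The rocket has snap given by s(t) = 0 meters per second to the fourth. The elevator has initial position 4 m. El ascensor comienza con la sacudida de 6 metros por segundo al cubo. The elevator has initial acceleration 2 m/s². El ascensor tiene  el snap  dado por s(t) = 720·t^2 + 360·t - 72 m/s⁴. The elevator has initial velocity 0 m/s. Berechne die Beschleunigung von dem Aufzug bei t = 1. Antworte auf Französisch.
Nous devons trouver l'intégrale de notre équation du snap s(t) = 720·t^2 + 360·t - 72 2 fois. L'intégrale du snap, avec j(0) = 6, donne le jerk: j(t) = 240·t^3 + 180·t^2 - 72·t + 6. La primitive du jerk, avec a(0) = 2, donne l'accélération: a(t) = 60·t^4 + 60·t^3 - 36·t^2 + 6·t + 2. Nous avons l'accélération a(t) = 60·t^4 + 60·t^3 - 36·t^2 + 6·t + 2. En substituant t = 1: a(1) = 92.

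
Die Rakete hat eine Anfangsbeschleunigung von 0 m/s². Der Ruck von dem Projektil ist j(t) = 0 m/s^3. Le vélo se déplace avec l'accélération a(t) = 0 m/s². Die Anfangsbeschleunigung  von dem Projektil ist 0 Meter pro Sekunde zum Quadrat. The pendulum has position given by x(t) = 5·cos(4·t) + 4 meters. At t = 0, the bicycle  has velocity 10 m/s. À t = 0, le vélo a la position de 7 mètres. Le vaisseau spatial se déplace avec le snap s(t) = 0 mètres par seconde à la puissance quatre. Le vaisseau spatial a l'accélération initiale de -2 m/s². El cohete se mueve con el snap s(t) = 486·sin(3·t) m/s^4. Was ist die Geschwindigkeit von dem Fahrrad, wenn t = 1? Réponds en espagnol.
Debemos encontrar la integral de nuestra ecuación de la aceleración a(t) = 0 1 vez. Tomando ∫a(t)dt y aplicando v(0) = 10, encontramos v(t) = 10. De la ecuación de la velocidad v(t) = 10, sustituimos t = 1 para obtener v = 10.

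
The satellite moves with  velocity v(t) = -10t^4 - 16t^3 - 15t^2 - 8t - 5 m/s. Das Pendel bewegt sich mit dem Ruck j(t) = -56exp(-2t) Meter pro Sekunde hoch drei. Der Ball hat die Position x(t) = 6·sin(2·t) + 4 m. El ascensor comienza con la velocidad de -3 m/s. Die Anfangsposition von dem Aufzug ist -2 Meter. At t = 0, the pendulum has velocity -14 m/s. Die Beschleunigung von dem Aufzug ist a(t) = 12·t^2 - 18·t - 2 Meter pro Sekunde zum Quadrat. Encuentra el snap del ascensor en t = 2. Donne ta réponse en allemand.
Ausgehend von der Beschleunigung a(t) = 12·t^2 - 18·t - 2, nehmen wir 2 Ableitungen. Mit d/dt von a(t) finden wir j(t) = 24·t - 18. Die Ableitung von dem Ruck ergibt den Snap: s(t) = 24. Wir haben den Snap s(t) = 24. Durch Einsetzen von t = 2: s(2) = 24.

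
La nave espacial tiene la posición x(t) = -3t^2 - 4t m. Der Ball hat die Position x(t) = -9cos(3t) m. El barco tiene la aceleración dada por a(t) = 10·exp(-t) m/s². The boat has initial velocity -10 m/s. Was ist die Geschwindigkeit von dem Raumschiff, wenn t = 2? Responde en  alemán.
Ausgehend von der Position x(t) = -3·t^2 - 4·t, nehmen wir 1 Ableitung. Durch Ableiten von der Position erhalten wir die Geschwindigkeit: v(t) = -6·t - 4. Mit v(t) = -6·t - 4 und Einsetzen von t = 2, finden wir v = -16.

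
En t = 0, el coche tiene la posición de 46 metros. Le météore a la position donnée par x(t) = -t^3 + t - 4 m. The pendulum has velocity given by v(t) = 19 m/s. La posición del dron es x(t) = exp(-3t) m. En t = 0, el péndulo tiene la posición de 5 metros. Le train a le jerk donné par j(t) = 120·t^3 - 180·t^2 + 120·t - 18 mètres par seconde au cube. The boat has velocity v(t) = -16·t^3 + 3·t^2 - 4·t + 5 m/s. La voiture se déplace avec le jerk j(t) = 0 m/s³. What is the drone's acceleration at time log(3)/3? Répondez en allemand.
Um dies zu lösen, müssen wir 2 Ableitungen unserer Gleichung für die Position x(t) = exp(-3·t) nehmen. Durch Ableiten von der Position erhalten wir die Geschwindigkeit: v(t) = -3·exp(-3·t). Durch Ableiten von der Geschwindigkeit erhalten wir die Beschleunigung: a(t) = 9·exp(-3·t). Wir haben die Beschleunigung a(t) = 9·exp(-3·t). Durch Einsetzen von t = log(3)/3: a(log(3)/3) = 3.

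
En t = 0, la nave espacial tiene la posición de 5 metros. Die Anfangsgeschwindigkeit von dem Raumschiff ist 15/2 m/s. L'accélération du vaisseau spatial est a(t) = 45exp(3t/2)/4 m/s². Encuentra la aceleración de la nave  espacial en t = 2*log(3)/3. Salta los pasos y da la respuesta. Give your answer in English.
At t = 2*log(3)/3, a = 135/4.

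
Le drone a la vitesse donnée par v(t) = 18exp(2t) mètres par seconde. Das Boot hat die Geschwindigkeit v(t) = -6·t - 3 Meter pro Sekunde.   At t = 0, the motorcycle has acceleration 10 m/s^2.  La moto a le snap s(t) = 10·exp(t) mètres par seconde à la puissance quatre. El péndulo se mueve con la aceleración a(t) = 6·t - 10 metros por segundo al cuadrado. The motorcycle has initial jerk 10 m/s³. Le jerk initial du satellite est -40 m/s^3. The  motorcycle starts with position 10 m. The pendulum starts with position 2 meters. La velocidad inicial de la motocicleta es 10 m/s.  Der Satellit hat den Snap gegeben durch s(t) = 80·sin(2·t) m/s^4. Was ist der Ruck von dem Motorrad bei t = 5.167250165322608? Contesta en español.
Partiendo del snap s(t) = 10·exp(t), tomamos 1 integral. La antiderivada del snap es la sacudida. Usando j(0) = 10, obtenemos j(t) = 10·exp(t). Tenemos la sacudida j(t) = 10·exp(t). Sustituyendo t = 5.167250165322608: j(5.167250165322608) = 1754.31765252470.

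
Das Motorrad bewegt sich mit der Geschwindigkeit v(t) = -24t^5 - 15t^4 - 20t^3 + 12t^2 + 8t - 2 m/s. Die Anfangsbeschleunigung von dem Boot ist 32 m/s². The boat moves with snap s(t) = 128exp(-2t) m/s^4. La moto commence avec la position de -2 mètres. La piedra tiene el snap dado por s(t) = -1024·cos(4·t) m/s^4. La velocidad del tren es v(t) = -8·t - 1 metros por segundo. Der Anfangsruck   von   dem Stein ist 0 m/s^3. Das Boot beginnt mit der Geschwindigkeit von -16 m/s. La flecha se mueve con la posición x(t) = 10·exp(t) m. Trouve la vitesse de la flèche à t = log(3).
En partant de la position x(t) = 10·exp(t), nous prenons 1 dérivée. En prenant d/dt de x(t), nous trouvons v(t) = 10·exp(t). De l'équation de la vitesse v(t) = 10·exp(t), nous substituons t = log(3) pour obtenir v = 30.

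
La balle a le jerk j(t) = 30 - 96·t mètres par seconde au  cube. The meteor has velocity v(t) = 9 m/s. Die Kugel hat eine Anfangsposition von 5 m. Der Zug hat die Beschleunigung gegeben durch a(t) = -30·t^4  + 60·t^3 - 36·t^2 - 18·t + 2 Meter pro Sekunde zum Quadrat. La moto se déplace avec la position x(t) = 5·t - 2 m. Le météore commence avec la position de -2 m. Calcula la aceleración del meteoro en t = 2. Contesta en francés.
Pour résoudre ceci, nous devons prendre 1 dérivée de notre équation de la vitesse v(t) = 9. En prenant d/dt de v(t), nous trouvons a(t) = 0. De l'équation de l'accélération a(t) = 0, nous substituons t = 2 pour obtenir a = 0.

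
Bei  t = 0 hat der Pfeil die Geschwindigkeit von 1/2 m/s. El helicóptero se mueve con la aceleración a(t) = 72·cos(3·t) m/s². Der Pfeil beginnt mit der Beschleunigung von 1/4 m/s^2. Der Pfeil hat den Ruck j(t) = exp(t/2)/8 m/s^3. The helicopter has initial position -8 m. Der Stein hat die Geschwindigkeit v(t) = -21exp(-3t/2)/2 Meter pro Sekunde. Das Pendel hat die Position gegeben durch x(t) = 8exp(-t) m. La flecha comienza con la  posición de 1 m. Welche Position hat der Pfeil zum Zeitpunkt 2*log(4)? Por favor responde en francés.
En partant du jerk j(t) = exp(t/2)/8, nous prenons 3 primitives. En prenant ∫j(t)dt et en appliquant a(0) = 1/4, nous trouvons a(t) = exp(t/2)/4. L'intégrale de l'accélération est la vitesse. En utilisant v(0) = 1/2, nous obtenons v(t) = exp(t/2)/2. En intégrant la vitesse et en utilisant la condition initiale x(0) = 1, nous obtenons x(t) = exp(t/2). De l'équation de la position x(t) = exp(t/2), nous substituons t = 2*log(4) pour obtenir x = 4.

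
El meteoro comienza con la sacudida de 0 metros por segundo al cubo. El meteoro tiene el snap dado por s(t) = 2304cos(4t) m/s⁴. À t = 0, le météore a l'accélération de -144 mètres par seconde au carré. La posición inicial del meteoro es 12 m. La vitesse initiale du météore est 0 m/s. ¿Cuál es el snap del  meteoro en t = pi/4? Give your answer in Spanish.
Usando s(t) = 2304·cos(4·t) y sustituyendo t = pi/4, encontramos s = -2304.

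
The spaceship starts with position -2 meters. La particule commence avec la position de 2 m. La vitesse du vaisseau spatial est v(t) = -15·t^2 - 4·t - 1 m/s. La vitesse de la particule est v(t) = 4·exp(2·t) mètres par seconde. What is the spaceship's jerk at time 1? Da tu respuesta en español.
Partiendo de la velocidad v(t) = -15·t^2 - 4·t - 1, tomamos 2 derivadas. Tomando d/dt de v(t), encontramos a(t) = -30·t - 4. Derivando la aceleración, obtenemos la sacudida: j(t) = -30. Tenemos la sacudida j(t) = -30. Sustituyendo t = 1: j(1) = -30.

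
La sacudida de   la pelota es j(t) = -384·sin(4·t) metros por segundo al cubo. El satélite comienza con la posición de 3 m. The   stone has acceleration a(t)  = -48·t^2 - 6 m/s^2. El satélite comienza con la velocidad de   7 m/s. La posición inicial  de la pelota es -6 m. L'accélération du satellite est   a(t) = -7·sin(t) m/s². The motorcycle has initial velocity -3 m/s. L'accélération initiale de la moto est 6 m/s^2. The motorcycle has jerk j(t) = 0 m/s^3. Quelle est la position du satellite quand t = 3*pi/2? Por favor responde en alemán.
Wir müssen das Integral unserer Gleichung für die Beschleunigung a(t) = -7·sin(t) 2-mal finden. Mit ∫a(t)dt und Anwendung von v(0) = 7, finden wir v(t) = 7·cos(t). Die Stammfunktion von der Geschwindigkeit, mit x(0) = 3, ergibt die Position: x(t) = 7·sin(t) + 3. Wir haben die Position x(t) = 7·sin(t) + 3. Durch Einsetzen von t = 3*pi/2: x(3*pi/2) = -4.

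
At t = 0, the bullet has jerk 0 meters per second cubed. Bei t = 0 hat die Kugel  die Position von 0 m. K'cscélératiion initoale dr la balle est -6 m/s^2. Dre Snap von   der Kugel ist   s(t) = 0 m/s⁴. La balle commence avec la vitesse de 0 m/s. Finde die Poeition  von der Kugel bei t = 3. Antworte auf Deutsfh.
Ausgehend von dem Snap s(t) = 0, nehmen wir 4 Stammfunktionen. Die Stammfunktion von dem Snap ist der Ruck. Mit j(0) = 0 erhalten wir j(t) = 0. Die Stammfunktion von dem Ruck ist die Beschleunigung. Mit a(0) = -6 erhalten wir a(t) = -6. Das Integral von der Beschleunigung, mit v(0) = 0, ergibt die Geschwindigkeit: v(t) = -6·t. Mit ∫v(t)dt und Anwendung von x(0) = 0, finden wir x(t) = -3·t^2. Aus der Gleichung für die Position x(t) = -3·t^2, setzen wir t = 3 ein und erhalten x = -27.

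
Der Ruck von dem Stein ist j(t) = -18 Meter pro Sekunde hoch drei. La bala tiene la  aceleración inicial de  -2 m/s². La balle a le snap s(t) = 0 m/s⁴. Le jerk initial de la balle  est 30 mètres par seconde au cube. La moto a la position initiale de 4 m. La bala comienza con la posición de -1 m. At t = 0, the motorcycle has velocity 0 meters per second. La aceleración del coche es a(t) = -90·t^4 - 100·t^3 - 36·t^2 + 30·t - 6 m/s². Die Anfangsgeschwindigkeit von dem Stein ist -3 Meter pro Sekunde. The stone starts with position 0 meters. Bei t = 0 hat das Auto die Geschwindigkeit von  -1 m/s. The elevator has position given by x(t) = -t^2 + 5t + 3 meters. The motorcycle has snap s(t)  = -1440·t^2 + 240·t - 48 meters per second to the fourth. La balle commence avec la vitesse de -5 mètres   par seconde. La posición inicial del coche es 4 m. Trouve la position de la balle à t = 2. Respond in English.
We need to integrate our snap equation s(t) = 0 4 times. Finding the antiderivative of s(t) and using j(0) = 30: j(t) = 30. Taking ∫j(t)dt and applying a(0) = -2, we find a(t) = 30·t - 2. Taking ∫a(t)dt and applying v(0) = -5, we find v(t) = 15·t^2 - 2·t - 5. The integral of velocity, with x(0) = -1, gives position: x(t) = 5·t^3 - t^2 - 5·t - 1. From the given position equation x(t) = 5·t^3 - t^2 - 5·t - 1, we substitute t = 2 to get x = 25.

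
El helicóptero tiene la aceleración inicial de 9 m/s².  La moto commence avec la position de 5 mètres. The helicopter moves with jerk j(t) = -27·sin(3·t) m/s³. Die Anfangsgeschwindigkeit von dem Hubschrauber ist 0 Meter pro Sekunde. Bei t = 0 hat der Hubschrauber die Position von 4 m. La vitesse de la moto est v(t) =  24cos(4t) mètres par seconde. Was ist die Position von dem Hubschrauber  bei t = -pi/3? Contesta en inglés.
To solve this, we need to take 3 integrals of our jerk equation j(t) = -27·sin(3·t). The integral of jerk, with a(0) = 9, gives acceleration: a(t) = 9·cos(3·t). The integral of acceleration, with v(0) = 0, gives velocity: v(t) = 3·sin(3·t). Finding the antiderivative of v(t) and using x(0) = 4: x(t) = 5 - cos(3·t). Using x(t) = 5 - cos(3·t) and substituting t = -pi/3, we find x = 6.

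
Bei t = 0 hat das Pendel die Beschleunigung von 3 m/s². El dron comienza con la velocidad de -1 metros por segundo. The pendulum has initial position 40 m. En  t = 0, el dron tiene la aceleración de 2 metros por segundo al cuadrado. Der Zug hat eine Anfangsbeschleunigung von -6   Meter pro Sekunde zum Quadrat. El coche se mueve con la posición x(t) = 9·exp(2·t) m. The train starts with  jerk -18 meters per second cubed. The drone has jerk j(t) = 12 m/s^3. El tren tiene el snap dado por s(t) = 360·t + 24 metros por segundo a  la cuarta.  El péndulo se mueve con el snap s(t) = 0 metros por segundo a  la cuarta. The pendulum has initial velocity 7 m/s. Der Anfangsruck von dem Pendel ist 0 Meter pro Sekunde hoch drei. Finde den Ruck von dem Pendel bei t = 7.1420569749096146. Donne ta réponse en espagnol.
Debemos encontrar la antiderivada de nuestra ecuación del snap s(t) = 0 1 vez. La integral del snap, con j(0) = 0, da la sacudida: j(t) = 0. Tenemos la sacudida j(t) = 0. Sustituyendo t = 7.1420569749096146: j(7.1420569749096146) = 0.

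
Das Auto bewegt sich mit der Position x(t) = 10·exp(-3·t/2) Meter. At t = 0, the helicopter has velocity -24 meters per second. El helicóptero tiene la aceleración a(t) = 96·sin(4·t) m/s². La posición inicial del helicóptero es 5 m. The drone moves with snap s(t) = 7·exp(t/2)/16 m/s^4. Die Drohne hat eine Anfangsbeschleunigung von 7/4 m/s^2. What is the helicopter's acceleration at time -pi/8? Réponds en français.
De l'équation de l'accélération a(t) = 96·sin(4·t), nous substituons t = -pi/8 pour obtenir a = -96.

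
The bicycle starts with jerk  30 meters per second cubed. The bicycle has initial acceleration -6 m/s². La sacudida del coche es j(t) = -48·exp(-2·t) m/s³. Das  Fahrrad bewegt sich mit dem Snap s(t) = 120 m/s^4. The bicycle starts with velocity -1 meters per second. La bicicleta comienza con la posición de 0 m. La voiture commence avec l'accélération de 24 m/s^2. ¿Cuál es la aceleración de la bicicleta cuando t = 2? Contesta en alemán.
Ausgehend von dem Snap s(t) = 120, nehmen wir 2 Integrale. Mit ∫s(t)dt und Anwendung von j(0) = 30, finden wir j(t) = 120·t + 30. Durch Integration von dem Ruck und Verwendung der Anfangsbedingung a(0) = -6, erhalten wir a(t) = 60·t^2 + 30·t - 6. Mit a(t) = 60·t^2 + 30·t - 6 und Einsetzen von t = 2, finden wir a = 294.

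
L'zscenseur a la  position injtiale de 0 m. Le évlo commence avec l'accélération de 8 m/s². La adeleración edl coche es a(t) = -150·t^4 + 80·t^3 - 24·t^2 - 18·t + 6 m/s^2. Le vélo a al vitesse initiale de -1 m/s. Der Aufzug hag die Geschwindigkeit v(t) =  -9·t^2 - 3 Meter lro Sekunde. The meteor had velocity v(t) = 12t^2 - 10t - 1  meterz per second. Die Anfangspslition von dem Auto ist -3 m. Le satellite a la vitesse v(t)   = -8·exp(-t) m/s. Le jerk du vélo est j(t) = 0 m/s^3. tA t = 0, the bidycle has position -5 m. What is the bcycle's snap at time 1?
Starting from jerk j(t) = 0, we take 1 derivative. The derivative of jerk gives snap: s(t) = 0. From the given snap equation s(t) = 0, we substitute t = 1 to get s = 0.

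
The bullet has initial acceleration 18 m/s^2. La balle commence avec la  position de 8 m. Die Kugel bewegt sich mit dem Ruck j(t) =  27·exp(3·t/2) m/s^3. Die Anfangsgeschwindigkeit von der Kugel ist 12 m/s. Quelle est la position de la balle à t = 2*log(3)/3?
Nous devons trouver la primitive de notre équation du jerk j(t) = 27·exp(3·t/2) 3 fois. L'intégrale du jerk est l'accélération. En utilisant a(0) = 18, nous obtenons a(t) = 18·exp(3·t/2). L'intégrale de l'accélération, avec v(0) = 12, donne la vitesse: v(t) = 12·exp(3·t/2). L'intégrale de la vitesse est la position. En utilisant x(0) = 8, nous obtenons x(t) = 8·exp(3·t/2). Nous avons la position x(t) = 8·exp(3·t/2). En substituant t = 2*log(3)/3: x(2*log(3)/3) = 24.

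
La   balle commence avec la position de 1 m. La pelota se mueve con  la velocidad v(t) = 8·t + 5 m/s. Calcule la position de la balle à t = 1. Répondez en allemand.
Wir müssen unsere Gleichung für die Geschwindigkeit v(t) = 8·t + 5 1-mal integrieren. Das Integral von der Geschwindigkeit ist die Position. Mit x(0) = 1 erhalten wir x(t) = 4·t^2 + 5·t + 1. Aus der Gleichung für die Position x(t) = 4·t^2 + 5·t + 1, setzen wir t = 1 ein und erhalten x = 10.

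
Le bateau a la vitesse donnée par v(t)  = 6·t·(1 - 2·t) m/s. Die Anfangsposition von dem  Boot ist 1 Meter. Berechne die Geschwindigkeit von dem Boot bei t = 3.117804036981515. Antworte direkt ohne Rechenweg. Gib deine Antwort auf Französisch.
La réponse est -97.9415999343297.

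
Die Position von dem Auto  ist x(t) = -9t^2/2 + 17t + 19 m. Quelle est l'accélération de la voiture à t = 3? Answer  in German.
Ausgehend von der Position x(t) = -9·t^2/2 + 17·t + 19, nehmen wir 2 Ableitungen. Die Ableitung von der Position ergibt die Geschwindigkeit: v(t) = 17 - 9·t. Durch Ableiten von der Geschwindigkeit erhalten wir die Beschleunigung: a(t) = -9. Aus der Gleichung für die Beschleunigung a(t) = -9, setzen wir t = 3 ein und erhalten a = -9.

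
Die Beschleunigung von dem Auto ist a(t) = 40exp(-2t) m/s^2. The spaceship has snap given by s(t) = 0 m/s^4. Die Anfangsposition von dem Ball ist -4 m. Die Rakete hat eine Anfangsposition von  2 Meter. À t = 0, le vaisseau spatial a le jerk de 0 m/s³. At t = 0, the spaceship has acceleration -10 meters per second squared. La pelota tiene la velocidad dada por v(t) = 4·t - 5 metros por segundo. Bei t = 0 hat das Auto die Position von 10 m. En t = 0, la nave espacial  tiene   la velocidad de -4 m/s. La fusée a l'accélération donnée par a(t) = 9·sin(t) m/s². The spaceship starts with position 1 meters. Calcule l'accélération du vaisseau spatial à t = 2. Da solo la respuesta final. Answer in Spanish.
La aceleración en t = 2 es a = -10.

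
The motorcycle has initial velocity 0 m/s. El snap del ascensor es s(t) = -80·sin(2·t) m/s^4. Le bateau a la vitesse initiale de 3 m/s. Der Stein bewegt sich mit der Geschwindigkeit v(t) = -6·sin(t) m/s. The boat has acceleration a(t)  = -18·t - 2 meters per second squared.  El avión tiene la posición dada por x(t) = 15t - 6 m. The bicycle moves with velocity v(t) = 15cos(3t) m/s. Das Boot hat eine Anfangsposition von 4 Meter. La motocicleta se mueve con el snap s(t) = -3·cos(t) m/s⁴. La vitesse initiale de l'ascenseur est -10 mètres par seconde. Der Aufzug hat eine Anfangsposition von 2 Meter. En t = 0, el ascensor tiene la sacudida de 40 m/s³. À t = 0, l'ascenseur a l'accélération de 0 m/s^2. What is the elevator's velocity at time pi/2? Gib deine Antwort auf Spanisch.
Necesitamos integrar nuestra ecuación del snap s(t) = -80·sin(2·t) 3 veces. La integral del snap es la sacudida. Usando j(0) = 40, obtenemos j(t) = 40·cos(2·t). La antiderivada de la sacudida es la aceleración. Usando a(0) = 0, obtenemos a(t) = 20·sin(2·t). La antiderivada de la aceleración, con v(0) = -10, da la velocidad: v(t) = -10·cos(2·t). Tenemos la velocidad v(t) = -10·cos(2·t). Sustituyendo t = pi/2: v(pi/2) = 10.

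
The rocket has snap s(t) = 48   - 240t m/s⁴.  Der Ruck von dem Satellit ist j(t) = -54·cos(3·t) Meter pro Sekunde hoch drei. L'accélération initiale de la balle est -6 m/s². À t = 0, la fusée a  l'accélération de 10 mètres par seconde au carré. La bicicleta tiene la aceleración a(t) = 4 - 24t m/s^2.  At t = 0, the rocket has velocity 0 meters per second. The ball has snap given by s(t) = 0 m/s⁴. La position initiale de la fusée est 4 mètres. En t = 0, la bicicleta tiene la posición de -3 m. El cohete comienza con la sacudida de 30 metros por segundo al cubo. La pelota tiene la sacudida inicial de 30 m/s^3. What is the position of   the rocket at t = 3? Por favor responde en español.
Debemos encontrar la integral de nuestra ecuación del snap s(t) = 48 - 240·t 4 veces. Integrando el snap y usando la condición inicial j(0) = 30, obtenemos j(t) = -120·t^2 + 48·t + 30. La integral de la sacudida es la aceleración. Usando a(0) = 10, obtenemos a(t) = -40·t^3 + 24·t^2 + 30·t + 10. La integral de la aceleración, con v(0) = 0, da la velocidad: v(t) = t·(-10·t^3 + 8·t^2 + 15·t + 10). La antiderivada de la velocidad es la posición. Usando x(0) = 4, obtenemos x(t) = -2·t^5 + 2·t^4 + 5·t^3 + 5·t^2 + 4. Tenemos la posición x(t) = -2·t^5 + 2·t^4 + 5·t^3 + 5·t^2 + 4. Sustituyendo t = 3: x(3) = -140.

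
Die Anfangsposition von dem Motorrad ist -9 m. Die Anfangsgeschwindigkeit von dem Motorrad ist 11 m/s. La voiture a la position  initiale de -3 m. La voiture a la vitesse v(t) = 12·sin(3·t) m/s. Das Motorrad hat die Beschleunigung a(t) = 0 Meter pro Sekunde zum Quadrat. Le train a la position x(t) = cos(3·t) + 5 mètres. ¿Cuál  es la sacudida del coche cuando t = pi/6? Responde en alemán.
Um dies zu lösen, müssen wir 2 Ableitungen unserer Gleichung für die Geschwindigkeit v(t) = 12·sin(3·t) nehmen. Die Ableitung von der Geschwindigkeit ergibt die Beschleunigung: a(t) = 36·cos(3·t). Mit d/dt von a(t) finden wir j(t) = -108·sin(3·t). Wir haben den Ruck j(t) = -108·sin(3·t). Durch Einsetzen von t = pi/6: j(pi/6) = -108.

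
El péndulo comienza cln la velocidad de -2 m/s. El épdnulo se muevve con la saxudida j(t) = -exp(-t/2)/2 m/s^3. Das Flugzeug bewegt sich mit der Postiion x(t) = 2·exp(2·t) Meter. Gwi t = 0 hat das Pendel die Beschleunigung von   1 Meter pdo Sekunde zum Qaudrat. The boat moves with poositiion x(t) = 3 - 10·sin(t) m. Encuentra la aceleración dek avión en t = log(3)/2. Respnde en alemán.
Wir müssen unsere Gleichung für die Position x(t) = 2·exp(2·t) 2-mal ableiten. Mit d/dt von x(t) finden wir v(t) = 4·exp(2·t). Die Ableitung von der Geschwindigkeit ergibt die Beschleunigung: a(t) = 8·exp(2·t). Mit a(t) = 8·exp(2·t) und Einsetzen von t = log(3)/2, finden wir a = 24.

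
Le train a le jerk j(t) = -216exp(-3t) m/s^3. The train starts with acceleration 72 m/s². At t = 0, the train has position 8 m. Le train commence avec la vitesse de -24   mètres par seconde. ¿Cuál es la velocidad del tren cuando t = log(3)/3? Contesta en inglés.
We need to integrate our jerk equation j(t) = -216·exp(-3·t) 2 times. Taking ∫j(t)dt and applying a(0) = 72, we find a(t) = 72·exp(-3·t). The integral of acceleration, with v(0) = -24, gives velocity: v(t) = -24·exp(-3·t). From the given velocity equation v(t) = -24·exp(-3·t), we substitute t = log(3)/3 to get v = -8.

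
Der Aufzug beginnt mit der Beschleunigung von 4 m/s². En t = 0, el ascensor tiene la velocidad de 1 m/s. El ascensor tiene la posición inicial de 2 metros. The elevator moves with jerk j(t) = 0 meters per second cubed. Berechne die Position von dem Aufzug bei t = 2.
Ausgehend von dem Ruck j(t) = 0, nehmen wir 3 Stammfunktionen. Durch Integration von dem Ruck und Verwendung der Anfangsbedingung a(0) = 4, erhalten wir a(t) = 4. Durch Integration von der Beschleunigung und Verwendung der Anfangsbedingung v(0) = 1, erhalten wir v(t) = 4·t + 1. Durch Integration von der Geschwindigkeit und Verwendung der Anfangsbedingung x(0) = 2, erhalten wir x(t) = 2·t^2 + t + 2. Aus der Gleichung für die Position x(t) = 2·t^2 + t + 2, setzen wir t = 2 ein und erhalten x = 12.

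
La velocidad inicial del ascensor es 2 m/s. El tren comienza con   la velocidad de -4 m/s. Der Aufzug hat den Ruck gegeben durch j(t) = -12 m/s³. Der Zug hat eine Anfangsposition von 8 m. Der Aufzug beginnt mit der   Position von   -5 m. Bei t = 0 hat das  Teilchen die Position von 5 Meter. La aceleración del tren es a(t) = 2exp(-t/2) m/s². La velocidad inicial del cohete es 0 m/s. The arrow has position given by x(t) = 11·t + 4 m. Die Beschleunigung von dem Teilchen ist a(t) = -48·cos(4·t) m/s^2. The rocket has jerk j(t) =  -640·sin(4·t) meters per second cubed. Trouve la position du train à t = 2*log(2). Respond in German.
Um dies zu lösen, müssen wir 2 Integrale unserer Gleichung für die Beschleunigung a(t) = 2·exp(-t/2) finden. Mit ∫a(t)dt und Anwendung von v(0) = -4, finden wir v(t) = -4·exp(-t/2). Die Stammfunktion von der Geschwindigkeit, mit x(0) = 8, ergibt die Position: x(t) = 8·exp(-t/2). Aus der Gleichung für die Position x(t) = 8·exp(-t/2), setzen wir t = 2*log(2) ein und erhalten x = 4.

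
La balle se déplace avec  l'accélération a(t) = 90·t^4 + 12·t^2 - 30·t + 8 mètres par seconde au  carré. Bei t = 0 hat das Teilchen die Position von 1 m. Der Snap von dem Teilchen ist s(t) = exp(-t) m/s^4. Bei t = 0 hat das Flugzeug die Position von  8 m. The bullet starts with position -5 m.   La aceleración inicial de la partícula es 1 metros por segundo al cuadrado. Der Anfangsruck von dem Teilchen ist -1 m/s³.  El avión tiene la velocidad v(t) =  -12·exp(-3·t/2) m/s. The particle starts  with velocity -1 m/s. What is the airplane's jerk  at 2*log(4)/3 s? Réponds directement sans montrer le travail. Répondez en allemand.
Die Antwort ist -27/4.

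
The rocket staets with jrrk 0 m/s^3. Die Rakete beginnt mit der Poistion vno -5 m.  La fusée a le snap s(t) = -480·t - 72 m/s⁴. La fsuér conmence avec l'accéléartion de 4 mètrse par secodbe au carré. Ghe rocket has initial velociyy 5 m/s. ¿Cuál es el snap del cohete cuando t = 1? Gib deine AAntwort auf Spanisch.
Tenemos el snap s(t) = -480·t - 72. Sustituyendo t = 1: s(1) = -552.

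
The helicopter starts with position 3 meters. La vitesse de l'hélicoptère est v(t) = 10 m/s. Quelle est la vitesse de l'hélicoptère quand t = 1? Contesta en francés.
Nous avons la vitesse v(t) = 10. En substituant t = 1: v(1) = 10.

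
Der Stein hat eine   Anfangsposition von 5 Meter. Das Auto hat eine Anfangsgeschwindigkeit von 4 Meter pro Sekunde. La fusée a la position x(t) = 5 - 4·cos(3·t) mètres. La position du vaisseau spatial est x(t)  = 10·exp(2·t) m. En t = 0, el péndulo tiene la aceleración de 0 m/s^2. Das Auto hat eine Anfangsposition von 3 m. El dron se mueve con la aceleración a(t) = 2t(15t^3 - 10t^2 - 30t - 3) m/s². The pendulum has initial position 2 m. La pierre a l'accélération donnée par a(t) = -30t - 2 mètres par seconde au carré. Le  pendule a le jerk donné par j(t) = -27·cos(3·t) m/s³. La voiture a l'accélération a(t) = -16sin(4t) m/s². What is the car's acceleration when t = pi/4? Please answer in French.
De l'équation de l'accélération a(t) = -16·sin(4·t), nous substituons t = pi/4 pour obtenir a = 0.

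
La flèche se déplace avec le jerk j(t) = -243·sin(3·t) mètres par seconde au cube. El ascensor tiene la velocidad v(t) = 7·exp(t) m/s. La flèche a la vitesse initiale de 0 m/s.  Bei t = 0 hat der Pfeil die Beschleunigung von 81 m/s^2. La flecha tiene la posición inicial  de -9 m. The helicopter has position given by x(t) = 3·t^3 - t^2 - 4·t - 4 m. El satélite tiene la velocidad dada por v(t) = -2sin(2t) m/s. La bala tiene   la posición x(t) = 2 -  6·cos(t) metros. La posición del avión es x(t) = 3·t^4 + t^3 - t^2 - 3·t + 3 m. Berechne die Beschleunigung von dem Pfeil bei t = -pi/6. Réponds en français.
Nous devons intégrer notre équation du jerk j(t) = -243·sin(3·t) 1 fois. L'intégrale du jerk, avec a(0) = 81, donne l'accélération: a(t) = 81·cos(3·t). Nous avons l'accélération a(t) = 81·cos(3·t). En substituant t = -pi/6: a(-pi/6) = 0.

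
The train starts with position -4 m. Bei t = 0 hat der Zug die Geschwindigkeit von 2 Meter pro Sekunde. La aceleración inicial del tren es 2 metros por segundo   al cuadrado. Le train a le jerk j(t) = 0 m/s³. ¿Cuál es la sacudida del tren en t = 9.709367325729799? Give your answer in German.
Mit j(t) = 0 und Einsetzen von t = 9.709367325729799, finden wir j = 0.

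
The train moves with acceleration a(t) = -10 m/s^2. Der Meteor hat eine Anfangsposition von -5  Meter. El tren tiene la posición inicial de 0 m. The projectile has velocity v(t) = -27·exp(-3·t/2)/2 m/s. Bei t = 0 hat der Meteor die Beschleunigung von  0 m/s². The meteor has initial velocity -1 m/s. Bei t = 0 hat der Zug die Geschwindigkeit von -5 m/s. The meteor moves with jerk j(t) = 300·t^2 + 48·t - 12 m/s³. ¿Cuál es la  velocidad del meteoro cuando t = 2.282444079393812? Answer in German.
Wir müssen das Integral unserer Gleichung für den Ruck j(t) = 300·t^2 + 48·t - 12 2-mal finden. Das Integral von dem Ruck ist die Beschleunigung. Mit a(0) = 0 erhalten wir a(t) = 4·t·(25·t^2 + 6·t - 3). Das Integral von der Beschleunigung, mit v(0) = -1, ergibt die Geschwindigkeit: v(t) = 25·t^4 + 8·t^3 - 6·t^2 - 1. Wir haben die Geschwindigkeit v(t) = 25·t^4 + 8·t^3 - 6·t^2 - 1. Durch Einsetzen von t = 2.282444079393812: v(2.282444079393812) = 741.352298564294.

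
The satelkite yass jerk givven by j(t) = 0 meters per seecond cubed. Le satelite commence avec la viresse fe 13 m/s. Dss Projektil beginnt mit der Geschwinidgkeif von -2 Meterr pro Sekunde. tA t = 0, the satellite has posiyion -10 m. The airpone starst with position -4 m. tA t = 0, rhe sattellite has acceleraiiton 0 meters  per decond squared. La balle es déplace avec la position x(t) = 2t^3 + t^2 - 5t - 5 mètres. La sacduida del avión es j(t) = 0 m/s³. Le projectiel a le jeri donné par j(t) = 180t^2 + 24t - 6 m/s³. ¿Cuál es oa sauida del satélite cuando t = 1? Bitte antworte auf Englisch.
Using j(t) = 0 and substituting t = 1, we find j = 0.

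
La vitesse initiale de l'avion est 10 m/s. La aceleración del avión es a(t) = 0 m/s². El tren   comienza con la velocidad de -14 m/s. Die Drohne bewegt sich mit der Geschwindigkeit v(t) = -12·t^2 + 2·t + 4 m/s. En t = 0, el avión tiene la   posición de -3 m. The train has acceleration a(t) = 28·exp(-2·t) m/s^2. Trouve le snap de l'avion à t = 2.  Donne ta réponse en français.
Nous devons dériver notre équation de l'accélération a(t) = 0 2 fois. En prenant d/dt de a(t), nous trouvons j(t) = 0. En dérivant le jerk, nous obtenons le snap: s(t) = 0. En utilisant s(t) = 0 et en substituant t = 2, nous trouvons s = 0.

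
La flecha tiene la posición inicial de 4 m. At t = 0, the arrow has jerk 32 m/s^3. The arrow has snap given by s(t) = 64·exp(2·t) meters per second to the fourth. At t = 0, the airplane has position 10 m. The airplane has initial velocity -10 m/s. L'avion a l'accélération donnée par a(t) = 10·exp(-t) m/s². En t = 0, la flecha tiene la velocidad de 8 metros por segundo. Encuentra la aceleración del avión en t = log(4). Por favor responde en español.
Usando a(t) = 10·exp(-t) y sustituyendo t = log(4), encontramos a = 5/2.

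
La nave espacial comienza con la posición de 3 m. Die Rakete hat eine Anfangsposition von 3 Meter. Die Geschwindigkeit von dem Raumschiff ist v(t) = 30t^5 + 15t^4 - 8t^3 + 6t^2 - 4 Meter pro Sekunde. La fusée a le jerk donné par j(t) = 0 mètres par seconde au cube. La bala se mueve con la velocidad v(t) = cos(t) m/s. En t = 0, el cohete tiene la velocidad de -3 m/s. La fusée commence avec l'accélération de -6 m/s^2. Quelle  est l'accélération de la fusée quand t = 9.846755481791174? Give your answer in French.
Nous devons trouver l'intégrale de notre équation du jerk j(t) = 0 1 fois. En prenant ∫j(t)dt et en appliquant a(0) = -6, nous trouvons a(t) = -6. En utilisant a(t) = -6 et en substituant t = 9.846755481791174, nous trouvons a = -6.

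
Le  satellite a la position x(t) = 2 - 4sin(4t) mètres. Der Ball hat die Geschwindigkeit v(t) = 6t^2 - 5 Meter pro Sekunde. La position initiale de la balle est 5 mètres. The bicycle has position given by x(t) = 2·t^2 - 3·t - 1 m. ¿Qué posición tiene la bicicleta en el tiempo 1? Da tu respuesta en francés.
De l'équation de la position x(t) = 2·t^2 - 3·t - 1, nous substituons t = 1 pour obtenir x = -2.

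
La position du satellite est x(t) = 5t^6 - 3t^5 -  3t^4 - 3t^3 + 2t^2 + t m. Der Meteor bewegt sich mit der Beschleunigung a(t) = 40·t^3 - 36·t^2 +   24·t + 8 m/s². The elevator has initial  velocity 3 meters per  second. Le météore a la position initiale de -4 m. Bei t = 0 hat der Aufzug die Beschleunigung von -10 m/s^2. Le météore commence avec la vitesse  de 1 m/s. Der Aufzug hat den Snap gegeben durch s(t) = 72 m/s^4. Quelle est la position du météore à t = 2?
Nous devons trouver l'intégrale de notre équation de l'accélération a(t) = 40·t^3 - 36·t^2 + 24·t + 8 2 fois. La primitive de l'accélération, avec v(0) = 1, donne la vitesse: v(t) = 10·t^4 - 12·t^3 + 12·t^2 + 8·t + 1. L'intégrale de la vitesse est la position. En utilisant x(0) = -4, nous obtenons x(t) = 2·t^5 - 3·t^4 + 4·t^3 + 4·t^2 + t - 4. De l'équation de la position x(t) = 2·t^5 - 3·t^4 + 4·t^3 + 4·t^2 + t - 4, nous substituons t = 2 pour obtenir x = 62.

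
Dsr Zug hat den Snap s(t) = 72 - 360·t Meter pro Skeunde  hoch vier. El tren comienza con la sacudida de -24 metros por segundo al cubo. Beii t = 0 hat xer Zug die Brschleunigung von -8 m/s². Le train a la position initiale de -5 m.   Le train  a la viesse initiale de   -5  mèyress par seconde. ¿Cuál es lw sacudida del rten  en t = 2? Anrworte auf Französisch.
Nous devons intégrer notre équation du snap s(t) = 72 - 360·t 1 fois. En intégrant le snap et en utilisant la condition initiale j(0) = -24, nous obtenons j(t) = -180·t^2 + 72·t - 24. Nous avons le jerk j(t) = -180·t^2 + 72·t - 24. En substituant t = 2: j(2) = -600.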